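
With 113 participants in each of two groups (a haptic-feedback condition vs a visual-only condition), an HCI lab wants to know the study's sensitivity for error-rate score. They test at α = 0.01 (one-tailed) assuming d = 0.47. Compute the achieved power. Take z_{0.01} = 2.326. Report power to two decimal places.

For two equal groups, power = Φ(d·√(n/2) − z_{α}).
d·√(n/2) = 0.47 × √(113/2) = 0.47 × 7.517 = 3.533.
z_β = 3.533 − 2.326 = 1.207.
Power = Φ(1.207) = 0.886.

power ≈ 0.89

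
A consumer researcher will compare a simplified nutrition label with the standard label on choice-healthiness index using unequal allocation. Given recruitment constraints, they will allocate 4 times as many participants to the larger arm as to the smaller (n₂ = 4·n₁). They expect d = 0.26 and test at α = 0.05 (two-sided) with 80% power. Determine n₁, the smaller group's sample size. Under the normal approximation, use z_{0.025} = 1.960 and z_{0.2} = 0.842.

n₁ = 146

With allocation ratio k = n₂/n₁ = 4, Var(x̄₁−x̄₂) = σ²(1/n₁ + 1/(k·n₁)) = σ²·(k+1)/(k·n₁).
So n₁ = (1 + 1/k)·((z_{α/2} + z_β)/d)² = 1.250 × (2.802/0.26)².
n₁ = 1.250 × 116.14 = 145.2.
Round up: n₁ = 146, giving n₂ = 4 × 146 = 584.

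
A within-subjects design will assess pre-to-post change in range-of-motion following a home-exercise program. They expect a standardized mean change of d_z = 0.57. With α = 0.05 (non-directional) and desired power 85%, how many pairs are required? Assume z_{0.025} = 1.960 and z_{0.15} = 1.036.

For a paired (one-sample on differences) test: n = ((z_{α/2} + z_β) / d)².
z_{α/2} + z_β = 1.960 + 1.036 = 2.996.
n = (2.996 / 0.57)² = 5.256² = 27.63.
Round up.

n = 28 pairs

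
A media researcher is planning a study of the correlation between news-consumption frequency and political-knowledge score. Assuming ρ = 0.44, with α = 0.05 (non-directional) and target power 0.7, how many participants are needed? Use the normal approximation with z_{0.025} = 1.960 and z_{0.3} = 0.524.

Fisher's z: C = ½·ln((1+r)/(1−r)) = ½·ln(2.5714) = 0.4722.
n = ((z_{α/2} + z_β)/C)² + 3.
(1.960 + 0.524) / 0.4722 = 2.484 / 0.4722 = 5.260.
n = 5.260² + 3 = 27.67 + 3 = 30.7.
Round up.

n = 31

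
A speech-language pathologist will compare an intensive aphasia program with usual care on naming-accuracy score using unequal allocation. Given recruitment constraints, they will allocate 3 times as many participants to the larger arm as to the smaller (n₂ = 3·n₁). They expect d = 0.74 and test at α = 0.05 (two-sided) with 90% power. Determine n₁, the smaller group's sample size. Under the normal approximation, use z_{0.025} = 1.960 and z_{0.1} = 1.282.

With allocation ratio k = n₂/n₁ = 3, Var(x̄₁−x̄₂) = σ²(1/n₁ + 1/(k·n₁)) = σ²·(k+1)/(k·n₁).
So n₁ = (1 + 1/k)·((z_{α/2} + z_β)/d)² = 1.333 × (3.242/0.74)².
n₁ = 1.333 × 19.19 = 25.6.
Round up: n₁ = 26, giving n₂ = 3 × 26 = 78.

n₁ = 26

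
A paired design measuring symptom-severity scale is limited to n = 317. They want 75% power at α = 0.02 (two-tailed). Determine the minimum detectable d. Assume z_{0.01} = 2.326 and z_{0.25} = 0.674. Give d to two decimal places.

d_min ≈ 0.17

For a single sample (or paired design) of n = 317: d_min = (z_{α/2} + z_β)/√n.
z-sum = 2.326 + 0.674 = 3.000.
d_min = 3.000 / √317 = 3.000 / 17.804 = 0.168.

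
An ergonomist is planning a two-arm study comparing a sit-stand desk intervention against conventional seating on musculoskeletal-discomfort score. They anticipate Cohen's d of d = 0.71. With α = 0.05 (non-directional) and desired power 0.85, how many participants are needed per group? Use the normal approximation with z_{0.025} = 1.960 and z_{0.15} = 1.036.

n = 36 per group

For two independent groups with equal n: n = 2·((z_{α/2} + z_β) / d)².
z_{α/2} + z_β = 1.960 + 1.036 = 2.996.
n = 2 × (2.996 / 0.71)² = 2 × 4.220² = 2 × 17.81 = 35.6.
Round up to the next whole participant.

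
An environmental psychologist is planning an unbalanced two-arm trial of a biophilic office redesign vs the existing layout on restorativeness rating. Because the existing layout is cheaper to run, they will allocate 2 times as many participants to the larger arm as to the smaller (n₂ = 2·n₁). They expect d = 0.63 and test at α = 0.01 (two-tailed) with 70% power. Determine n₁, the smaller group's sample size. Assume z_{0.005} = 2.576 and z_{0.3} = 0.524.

With allocation ratio k = n₂/n₁ = 2, Var(x̄₁−x̄₂) = σ²(1/n₁ + 1/(k·n₁)) = σ²·(k+1)/(k·n₁).
So n₁ = (1 + 1/k)·((z_{α/2} + z_β)/d)² = 1.500 × (3.100/0.63)².
n₁ = 1.500 × 24.21 = 36.3.
Round up: n₁ = 37, giving n₂ = 2 × 37 = 74.

n₁ = 37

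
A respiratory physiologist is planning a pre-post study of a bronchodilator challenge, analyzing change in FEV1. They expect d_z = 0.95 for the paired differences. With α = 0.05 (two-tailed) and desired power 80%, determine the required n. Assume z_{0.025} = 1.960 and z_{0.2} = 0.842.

For a paired (one-sample on differences) test: n = ((z_{α/2} + z_β) / d)².
z_{α/2} + z_β = 1.960 + 0.842 = 2.802.
n = (2.802 / 0.95)² = 2.949² = 8.70.
Round up.

n = 9 pairs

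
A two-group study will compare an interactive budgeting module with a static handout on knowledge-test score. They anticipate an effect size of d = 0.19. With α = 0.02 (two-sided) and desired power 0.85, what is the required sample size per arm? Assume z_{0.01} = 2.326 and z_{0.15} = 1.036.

n = 627 per group

For two independent groups with equal n: n = 2·((z_{α/2} + z_β) / d)².
z_{α/2} + z_β = 2.326 + 1.036 = 3.362.
n = 2 × (3.362 / 0.19)² = 2 × 17.695² = 2 × 313.10 = 626.2.
Round up to the next whole participant.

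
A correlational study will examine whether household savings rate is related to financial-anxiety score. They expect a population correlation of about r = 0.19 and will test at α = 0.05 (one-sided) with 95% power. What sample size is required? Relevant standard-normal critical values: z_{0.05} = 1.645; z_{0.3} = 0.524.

n = 296

Fisher's z: C = ½·ln((1+r)/(1−r)) = ½·ln(1.4691) = 0.1923.
n = ((z_{α} + z_β)/C)² + 3.
(1.645 + 1.645) / 0.1923 = 3.290 / 0.1923 = 17.109.
n = 17.109² + 3 = 292.71 + 3 = 295.7.
Round up.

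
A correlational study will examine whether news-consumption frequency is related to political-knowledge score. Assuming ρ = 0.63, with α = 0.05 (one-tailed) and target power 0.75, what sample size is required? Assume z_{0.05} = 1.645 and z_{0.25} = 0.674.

n = 13

Fisher's z: C = ½·ln((1+r)/(1−r)) = ½·ln(4.4054) = 0.7414.
n = ((z_{α} + z_β)/C)² + 3.
(1.645 + 0.674) / 0.7414 = 2.319 / 0.7414 = 3.128.
n = 3.128² + 3 = 9.78 + 3 = 12.8.
Round up.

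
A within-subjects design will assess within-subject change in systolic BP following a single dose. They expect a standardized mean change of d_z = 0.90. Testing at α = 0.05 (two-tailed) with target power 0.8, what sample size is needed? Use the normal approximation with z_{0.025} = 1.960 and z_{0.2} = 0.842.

n = 10 pairs

For a paired (one-sample on differences) test: n = ((z_{α/2} + z_β) / d)².
z_{α/2} + z_β = 1.960 + 0.842 = 2.802.
n = (2.802 / 0.90)² = 3.113² = 9.69.
Round up.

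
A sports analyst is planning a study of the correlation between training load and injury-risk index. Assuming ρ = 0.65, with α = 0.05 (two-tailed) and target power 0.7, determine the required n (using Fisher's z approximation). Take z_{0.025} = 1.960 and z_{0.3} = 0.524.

Fisher's z: C = ½·ln((1+r)/(1−r)) = ½·ln(4.7143) = 0.7753.
n = ((z_{α/2} + z_β)/C)² + 3.
(1.960 + 0.524) / 0.7753 = 2.484 / 0.7753 = 3.204.
n = 3.204² + 3 = 10.27 + 3 = 13.3.
Round up.

n = 14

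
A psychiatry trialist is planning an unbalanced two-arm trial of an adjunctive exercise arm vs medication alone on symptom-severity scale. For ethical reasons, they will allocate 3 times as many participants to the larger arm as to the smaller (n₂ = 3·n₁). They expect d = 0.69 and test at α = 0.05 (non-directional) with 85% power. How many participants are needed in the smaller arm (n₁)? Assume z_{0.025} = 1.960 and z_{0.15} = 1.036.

With allocation ratio k = n₂/n₁ = 3, Var(x̄₁−x̄₂) = σ²(1/n₁ + 1/(k·n₁)) = σ²·(k+1)/(k·n₁).
So n₁ = (1 + 1/k)·((z_{α/2} + z_β)/d)² = 1.333 × (2.996/0.69)².
n₁ = 1.333 × 18.85 = 25.1.
Round up: n₁ = 26, giving n₂ = 3 × 26 = 78.

n₁ = 26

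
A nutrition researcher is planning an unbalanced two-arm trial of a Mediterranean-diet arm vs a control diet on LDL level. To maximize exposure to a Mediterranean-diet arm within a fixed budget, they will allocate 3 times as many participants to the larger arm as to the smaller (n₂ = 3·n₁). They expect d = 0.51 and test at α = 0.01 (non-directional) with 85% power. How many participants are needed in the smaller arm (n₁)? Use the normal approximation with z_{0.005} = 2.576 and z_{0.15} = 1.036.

With allocation ratio k = n₂/n₁ = 3, Var(x̄₁−x̄₂) = σ²(1/n₁ + 1/(k·n₁)) = σ²·(k+1)/(k·n₁).
So n₁ = (1 + 1/k)·((z_{α/2} + z_β)/d)² = 1.333 × (3.612/0.51)².
n₁ = 1.333 × 50.16 = 66.9.
Round up: n₁ = 67, giving n₂ = 3 × 67 = 201.

n₁ = 67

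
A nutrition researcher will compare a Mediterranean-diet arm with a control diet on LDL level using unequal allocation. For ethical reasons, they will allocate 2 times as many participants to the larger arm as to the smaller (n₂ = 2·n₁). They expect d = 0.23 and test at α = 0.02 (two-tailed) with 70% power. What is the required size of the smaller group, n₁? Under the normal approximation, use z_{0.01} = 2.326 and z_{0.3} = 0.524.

n₁ = 231

With allocation ratio k = n₂/n₁ = 2, Var(x̄₁−x̄₂) = σ²(1/n₁ + 1/(k·n₁)) = σ²·(k+1)/(k·n₁).
So n₁ = (1 + 1/k)·((z_{α/2} + z_β)/d)² = 1.500 × (2.850/0.23)².
n₁ = 1.500 × 153.54 = 230.3.
Round up: n₁ = 231, giving n₂ = 2 × 231 = 462.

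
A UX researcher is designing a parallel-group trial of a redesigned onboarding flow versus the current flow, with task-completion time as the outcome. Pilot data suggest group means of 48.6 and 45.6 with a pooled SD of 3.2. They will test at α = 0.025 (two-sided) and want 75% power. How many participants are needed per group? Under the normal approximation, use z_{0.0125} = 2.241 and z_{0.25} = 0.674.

Cohen's d = |M₁ − M₂| / SD_pooled = |48.6 − 45.6| / 3.2 = 3.0 / 3.2 = 0.938.
For two independent groups with equal n: n = 2·((z_{α/2} + z_β) / d)².
z_{α/2} + z_β = 2.241 + 0.674 = 2.915.
n = 2 × (2.915 / 0.938)² = 2 × 3.108² = 2 × 9.66 = 19.3.
Round up to the next whole participant.

n = 20 per group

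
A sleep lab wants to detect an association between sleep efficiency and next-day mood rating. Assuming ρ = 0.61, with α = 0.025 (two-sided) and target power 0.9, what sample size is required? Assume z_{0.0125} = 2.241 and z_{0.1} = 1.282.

n = 28

Fisher's z: C = ½·ln((1+r)/(1−r)) = ½·ln(4.1282) = 0.7089.
n = ((z_{α/2} + z_β)/C)² + 3.
(2.241 + 1.282) / 0.7089 = 3.523 / 0.7089 = 4.970.
n = 4.970² + 3 = 24.70 + 3 = 27.7.
Round up.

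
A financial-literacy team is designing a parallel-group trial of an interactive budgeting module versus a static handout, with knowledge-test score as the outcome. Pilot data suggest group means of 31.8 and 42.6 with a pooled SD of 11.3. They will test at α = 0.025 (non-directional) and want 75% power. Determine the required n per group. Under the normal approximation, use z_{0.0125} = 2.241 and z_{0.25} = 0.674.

n = 19 per group

Cohen's d = |M₁ − M₂| / SD_pooled = |31.8 − 42.6| / 11.3 = 10.8 / 11.3 = 0.956.
For two independent groups with equal n: n = 2·((z_{α/2} + z_β) / d)².
z_{α/2} + z_β = 2.241 + 0.674 = 2.915.
n = 2 × (2.915 / 0.956)² = 2 × 3.049² = 2 × 9.30 = 18.6.
Round up to the next whole participant.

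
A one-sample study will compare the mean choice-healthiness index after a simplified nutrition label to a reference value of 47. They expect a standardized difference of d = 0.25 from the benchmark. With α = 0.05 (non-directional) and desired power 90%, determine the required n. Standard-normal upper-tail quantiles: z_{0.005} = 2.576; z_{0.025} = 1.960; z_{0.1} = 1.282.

n = 169

For a one-sample test: n = ((z_{α/2} + z_β) / d)².
z_{α/2} + z_β = 1.960 + 1.282 = 3.242.
n = (3.242 / 0.25)² = 12.968² = 168.17.
Round up.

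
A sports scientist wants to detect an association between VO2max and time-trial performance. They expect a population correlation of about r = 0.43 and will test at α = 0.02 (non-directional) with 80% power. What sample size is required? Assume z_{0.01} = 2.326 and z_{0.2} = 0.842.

Fisher's z: C = ½·ln((1+r)/(1−r)) = ½·ln(2.5088) = 0.4599.
n = ((z_{α/2} + z_β)/C)² + 3.
(2.326 + 0.842) / 0.4599 = 3.168 / 0.4599 = 6.888.
n = 6.888² + 3 = 47.45 + 3 = 50.5.
Round up.

n = 51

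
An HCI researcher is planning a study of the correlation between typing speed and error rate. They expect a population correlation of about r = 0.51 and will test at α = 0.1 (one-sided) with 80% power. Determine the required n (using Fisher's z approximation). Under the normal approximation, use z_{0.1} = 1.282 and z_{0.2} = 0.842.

n = 18

Fisher's z: C = ½·ln((1+r)/(1−r)) = ½·ln(3.0816) = 0.5627.
n = ((z_{α} + z_β)/C)² + 3.
(1.282 + 0.842) / 0.5627 = 2.124 / 0.5627 = 3.775.
n = 3.775² + 3 = 14.25 + 3 = 17.2.
Round up.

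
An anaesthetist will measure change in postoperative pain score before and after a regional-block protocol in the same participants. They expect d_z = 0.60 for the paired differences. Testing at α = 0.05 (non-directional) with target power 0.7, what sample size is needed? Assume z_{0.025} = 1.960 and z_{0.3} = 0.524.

n = 18 pairs

For a paired (one-sample on differences) test: n = ((z_{α/2} + z_β) / d)².
z_{α/2} + z_β = 1.960 + 0.524 = 2.484.
n = (2.484 / 0.60)² = 4.140² = 17.14.
Round up.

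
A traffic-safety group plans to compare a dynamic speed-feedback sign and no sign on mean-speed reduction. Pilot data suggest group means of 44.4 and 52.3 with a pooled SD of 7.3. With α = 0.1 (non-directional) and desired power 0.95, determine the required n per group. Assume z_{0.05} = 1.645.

Cohen's d = |M₁ − M₂| / SD_pooled = |44.4 − 52.3| / 7.3 = 7.9 / 7.3 = 1.082.
For two independent groups with equal n: n = 2·((z_{α/2} + z_β) / d)².
z_{α/2} + z_β = 1.645 + 1.645 = 3.290.
n = 2 × (3.290 / 1.082)² = 2 × 3.041² = 2 × 9.25 = 18.5.
Round up to the next whole participant.

n = 19 per group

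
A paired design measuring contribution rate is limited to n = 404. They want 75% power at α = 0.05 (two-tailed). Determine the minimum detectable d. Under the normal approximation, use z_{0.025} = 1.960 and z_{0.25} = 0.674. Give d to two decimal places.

d_min ≈ 0.13

For a single sample (or paired design) of n = 404: d_min = (z_{α/2} + z_β)/√n.
z-sum = 1.960 + 0.674 = 2.634.
d_min = 2.634 / √404 = 2.634 / 20.100 = 0.131.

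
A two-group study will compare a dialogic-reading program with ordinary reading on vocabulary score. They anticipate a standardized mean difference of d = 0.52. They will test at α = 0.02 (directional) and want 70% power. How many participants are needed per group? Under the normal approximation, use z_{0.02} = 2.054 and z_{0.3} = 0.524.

n = 50 per group

For two independent groups with equal n: n = 2·((z_{α} + z_β) / d)².
z_{α} + z_β = 2.054 + 0.524 = 2.578.
n = 2 × (2.578 / 0.52)² = 2 × 4.958² = 2 × 24.58 = 49.2.
Round up to the next whole participant.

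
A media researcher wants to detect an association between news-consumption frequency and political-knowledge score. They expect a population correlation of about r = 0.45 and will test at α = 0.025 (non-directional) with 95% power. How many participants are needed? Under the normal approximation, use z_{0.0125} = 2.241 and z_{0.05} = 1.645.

Fisher's z: C = ½·ln((1+r)/(1−r)) = ½·ln(2.6364) = 0.4847.
n = ((z_{α/2} + z_β)/C)² + 3.
(2.241 + 1.645) / 0.4847 = 3.886 / 0.4847 = 8.017.
n = 8.017² + 3 = 64.28 + 3 = 67.3.
Round up.

n = 68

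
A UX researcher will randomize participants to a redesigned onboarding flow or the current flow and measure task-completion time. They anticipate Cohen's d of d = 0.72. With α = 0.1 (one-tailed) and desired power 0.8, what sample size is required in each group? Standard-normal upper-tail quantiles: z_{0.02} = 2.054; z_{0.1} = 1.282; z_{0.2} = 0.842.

n = 18 per group

For two independent groups with equal n: n = 2·((z_{α} + z_β) / d)².
z_{α} + z_β = 1.282 + 0.842 = 2.124.
n = 2 × (2.124 / 0.72)² = 2 × 2.950² = 2 × 8.70 = 17.4.
Round up to the next whole participant.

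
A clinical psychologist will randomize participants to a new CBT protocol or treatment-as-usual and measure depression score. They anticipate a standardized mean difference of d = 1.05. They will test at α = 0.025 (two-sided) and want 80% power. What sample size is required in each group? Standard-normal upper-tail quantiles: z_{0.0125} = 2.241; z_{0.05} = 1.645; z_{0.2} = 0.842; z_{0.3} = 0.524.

n = 18 per group

For two independent groups with equal n: n = 2·((z_{α/2} + z_β) / d)².
z_{α/2} + z_β = 2.241 + 0.842 = 3.083.
n = 2 × (3.083 / 1.05)² = 2 × 2.936² = 2 × 8.62 = 17.2.
Round up to the next whole participant.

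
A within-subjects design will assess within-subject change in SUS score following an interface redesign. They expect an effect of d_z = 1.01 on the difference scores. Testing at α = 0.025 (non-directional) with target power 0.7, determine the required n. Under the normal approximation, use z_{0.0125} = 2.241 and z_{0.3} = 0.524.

n = 8 pairs

For a paired (one-sample on differences) test: n = ((z_{α/2} + z_β) / d)².
z_{α/2} + z_β = 2.241 + 0.524 = 2.765.
n = (2.765 / 1.01)² = 2.738² = 7.49.
Round up.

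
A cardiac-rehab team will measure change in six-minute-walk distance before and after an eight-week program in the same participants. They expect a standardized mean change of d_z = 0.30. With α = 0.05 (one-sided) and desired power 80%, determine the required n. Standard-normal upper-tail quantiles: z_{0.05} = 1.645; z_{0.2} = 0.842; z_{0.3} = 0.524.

n = 69 pairs

For a paired (one-sample on differences) test: n = ((z_{α} + z_β) / d)².
z_{α} + z_β = 1.645 + 0.842 = 2.487.
n = (2.487 / 0.30)² = 8.290² = 68.72.
Round up.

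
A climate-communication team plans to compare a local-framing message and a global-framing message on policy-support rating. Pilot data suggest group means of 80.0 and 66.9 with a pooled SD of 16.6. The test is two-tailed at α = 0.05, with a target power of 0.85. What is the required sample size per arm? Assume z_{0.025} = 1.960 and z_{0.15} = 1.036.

Cohen's d = |M₁ − M₂| / SD_pooled = |80.0 − 66.9| / 16.6 = 13.1 / 16.6 = 0.789.
For two independent groups with equal n: n = 2·((z_{α/2} + z_β) / d)².
z_{α/2} + z_β = 1.960 + 1.036 = 2.996.
n = 2 × (2.996 / 0.789)² = 2 × 3.797² = 2 × 14.42 = 28.8.
Round up to the next whole participant.

n = 29 per group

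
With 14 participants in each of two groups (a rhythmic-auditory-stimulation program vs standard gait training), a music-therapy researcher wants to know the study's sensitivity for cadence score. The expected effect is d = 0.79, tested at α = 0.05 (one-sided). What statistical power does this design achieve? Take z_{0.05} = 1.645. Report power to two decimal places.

power ≈ 0.67

For two equal groups, power = Φ(d·√(n/2) − z_{α}).
d·√(n/2) = 0.79 × √(14/2) = 0.79 × 2.646 = 2.090.
z_β = 2.090 − 1.645 = 0.445.
Power = Φ(0.445) = 0.672.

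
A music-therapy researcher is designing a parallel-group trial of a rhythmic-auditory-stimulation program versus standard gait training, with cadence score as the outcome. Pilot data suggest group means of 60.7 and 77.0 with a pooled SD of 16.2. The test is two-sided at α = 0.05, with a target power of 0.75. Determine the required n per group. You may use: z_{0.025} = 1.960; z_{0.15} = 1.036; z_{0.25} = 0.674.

n = 14 per group

Cohen's d = |M₁ − M₂| / SD_pooled = |60.7 − 77.0| / 16.2 = 16.3 / 16.2 = 1.006.
For two independent groups with equal n: n = 2·((z_{α/2} + z_β) / d)².
z_{α/2} + z_β = 1.960 + 0.674 = 2.634.
n = 2 × (2.634 / 1.006)² = 2 × 2.618² = 2 × 6.86 = 13.7.
Round up to the next whole participant.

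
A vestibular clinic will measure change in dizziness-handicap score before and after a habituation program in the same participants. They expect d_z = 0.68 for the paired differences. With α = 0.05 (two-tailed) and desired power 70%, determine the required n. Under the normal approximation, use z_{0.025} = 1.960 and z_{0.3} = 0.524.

n = 14 pairs

For a paired (one-sample on differences) test: n = ((z_{α/2} + z_β) / d)².
z_{α/2} + z_β = 1.960 + 0.524 = 2.484.
n = (2.484 / 0.68)² = 3.653² = 13.34.
Round up.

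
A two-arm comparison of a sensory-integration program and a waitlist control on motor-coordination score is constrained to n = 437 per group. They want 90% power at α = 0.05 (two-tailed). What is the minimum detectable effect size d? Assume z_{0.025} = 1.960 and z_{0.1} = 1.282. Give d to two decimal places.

d_min ≈ 0.22

For two independent groups of n = 437 each: d_min = (z_{α/2} + z_β)·√(2/n).
z-sum = 1.960 + 1.282 = 3.242.
d_min = 3.242 × √(2/437) = 3.242 × 0.0677 = 0.219.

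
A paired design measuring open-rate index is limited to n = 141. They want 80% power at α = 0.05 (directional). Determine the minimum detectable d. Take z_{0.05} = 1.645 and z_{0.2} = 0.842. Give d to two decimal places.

d_min ≈ 0.21

For a single sample (or paired design) of n = 141: d_min = (z_{α} + z_β)/√n.
z-sum = 1.645 + 0.842 = 2.487.
d_min = 2.487 / √141 = 2.487 / 11.874 = 0.209.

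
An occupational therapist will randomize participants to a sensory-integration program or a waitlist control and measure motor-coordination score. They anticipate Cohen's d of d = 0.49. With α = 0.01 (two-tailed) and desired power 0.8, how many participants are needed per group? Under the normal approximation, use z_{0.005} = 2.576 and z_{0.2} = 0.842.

n = 98 per group

For two independent groups with equal n: n = 2·((z_{α/2} + z_β) / d)².
z_{α/2} + z_β = 2.576 + 0.842 = 3.418.
n = 2 × (3.418 / 0.49)² = 2 × 6.976² = 2 × 48.66 = 97.3.
Round up to the next whole participant.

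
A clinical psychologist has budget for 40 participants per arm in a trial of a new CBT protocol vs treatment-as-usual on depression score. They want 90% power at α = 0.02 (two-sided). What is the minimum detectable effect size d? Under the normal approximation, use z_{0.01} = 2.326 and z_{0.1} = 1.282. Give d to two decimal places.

d_min ≈ 0.81

For two independent groups of n = 40 each: d_min = (z_{α/2} + z_β)·√(2/n).
z-sum = 2.326 + 1.282 = 3.608.
d_min = 3.608 × √(2/40) = 3.608 × 0.2236 = 0.807.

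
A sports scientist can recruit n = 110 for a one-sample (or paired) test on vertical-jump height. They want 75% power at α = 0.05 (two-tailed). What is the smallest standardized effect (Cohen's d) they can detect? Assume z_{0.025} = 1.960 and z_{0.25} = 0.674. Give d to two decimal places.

For a single sample (or paired design) of n = 110: d_min = (z_{α/2} + z_β)/√n.
z-sum = 1.960 + 0.674 = 2.634.
d_min = 2.634 / √110 = 2.634 / 10.488 = 0.251.

d_min ≈ 0.25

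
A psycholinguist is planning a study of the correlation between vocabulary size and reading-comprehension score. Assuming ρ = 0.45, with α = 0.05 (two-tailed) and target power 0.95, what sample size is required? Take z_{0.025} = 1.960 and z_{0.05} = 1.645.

Fisher's z: C = ½·ln((1+r)/(1−r)) = ½·ln(2.6364) = 0.4847.
n = ((z_{α/2} + z_β)/C)² + 3.
(1.960 + 1.645) / 0.4847 = 3.605 / 0.4847 = 7.438.
n = 7.438² + 3 = 55.32 + 3 = 58.3.
Round up.

n = 59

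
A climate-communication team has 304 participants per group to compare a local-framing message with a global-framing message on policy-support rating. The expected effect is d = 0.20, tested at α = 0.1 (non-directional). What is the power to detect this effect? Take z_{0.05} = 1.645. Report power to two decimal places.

power ≈ 0.79

For two equal groups, power = Φ(d·√(n/2) − z_{α/2}).
d·√(n/2) = 0.20 × √(304/2) = 0.20 × 12.329 = 2.466.
z_β = 2.466 − 1.645 = 0.821.
Power = Φ(0.821) = 0.794.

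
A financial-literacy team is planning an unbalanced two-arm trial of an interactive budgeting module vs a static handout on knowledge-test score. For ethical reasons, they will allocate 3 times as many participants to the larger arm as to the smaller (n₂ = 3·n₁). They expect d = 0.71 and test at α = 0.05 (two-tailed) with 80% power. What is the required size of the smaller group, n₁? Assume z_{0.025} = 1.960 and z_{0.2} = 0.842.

n₁ = 21

With allocation ratio k = n₂/n₁ = 3, Var(x̄₁−x̄₂) = σ²(1/n₁ + 1/(k·n₁)) = σ²·(k+1)/(k·n₁).
So n₁ = (1 + 1/k)·((z_{α/2} + z_β)/d)² = 1.333 × (2.802/0.71)².
n₁ = 1.333 × 15.57 = 20.8.
Round up: n₁ = 21, giving n₂ = 3 × 21 = 63.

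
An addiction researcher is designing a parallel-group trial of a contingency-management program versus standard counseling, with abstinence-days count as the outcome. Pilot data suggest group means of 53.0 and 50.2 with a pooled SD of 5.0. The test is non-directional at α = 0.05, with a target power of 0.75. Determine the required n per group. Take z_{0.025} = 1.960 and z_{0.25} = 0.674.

Cohen's d = |M₁ − M₂| / SD_pooled = |53.0 − 50.2| / 5.0 = 2.8 / 5.0 = 0.560.
For two independent groups with equal n: n = 2·((z_{α/2} + z_β) / d)².
z_{α/2} + z_β = 1.960 + 0.674 = 2.634.
n = 2 × (2.634 / 0.560)² = 2 × 4.704² = 2 × 22.12 = 44.2.
Round up to the next whole participant.

n = 45 per group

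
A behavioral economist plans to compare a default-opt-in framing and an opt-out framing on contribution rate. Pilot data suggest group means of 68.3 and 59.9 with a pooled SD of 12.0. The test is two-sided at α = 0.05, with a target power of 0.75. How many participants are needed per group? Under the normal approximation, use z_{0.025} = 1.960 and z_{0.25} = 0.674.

n = 29 per group

Cohen's d = |M₁ − M₂| / SD_pooled = |68.3 − 59.9| / 12.0 = 8.4 / 12.0 = 0.700.
For two independent groups with equal n: n = 2·((z_{α/2} + z_β) / d)².
z_{α/2} + z_β = 1.960 + 0.674 = 2.634.
n = 2 × (2.634 / 0.700)² = 2 × 3.763² = 2 × 14.16 = 28.3.
Round up to the next whole participant.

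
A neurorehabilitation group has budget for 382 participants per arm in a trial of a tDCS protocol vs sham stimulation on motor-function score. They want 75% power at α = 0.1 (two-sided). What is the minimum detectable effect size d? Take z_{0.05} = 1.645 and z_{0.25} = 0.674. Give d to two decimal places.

d_min ≈ 0.17

For two independent groups of n = 382 each: d_min = (z_{α/2} + z_β)·√(2/n).
z-sum = 1.645 + 0.674 = 2.319.
d_min = 2.319 × √(2/382) = 2.319 × 0.0724 = 0.168.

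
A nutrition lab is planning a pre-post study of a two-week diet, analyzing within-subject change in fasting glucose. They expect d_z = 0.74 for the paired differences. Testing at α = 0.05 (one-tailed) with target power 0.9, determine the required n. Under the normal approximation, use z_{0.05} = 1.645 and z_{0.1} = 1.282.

For a paired (one-sample on differences) test: n = ((z_{α} + z_β) / d)².
z_{α} + z_β = 1.645 + 1.282 = 2.927.
n = (2.927 / 0.74)² = 3.955² = 15.65.
Round up.

n = 16 pairs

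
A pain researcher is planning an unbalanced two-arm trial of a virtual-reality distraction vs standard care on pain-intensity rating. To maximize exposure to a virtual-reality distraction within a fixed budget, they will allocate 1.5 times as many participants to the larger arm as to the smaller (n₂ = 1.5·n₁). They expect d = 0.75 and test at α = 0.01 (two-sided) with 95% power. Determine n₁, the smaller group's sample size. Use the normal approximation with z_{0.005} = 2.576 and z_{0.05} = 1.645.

With allocation ratio k = n₂/n₁ = 1.5, Var(x̄₁−x̄₂) = σ²(1/n₁ + 1/(k·n₁)) = σ²·(k+1)/(k·n₁).
So n₁ = (1 + 1/k)·((z_{α/2} + z_β)/d)² = 1.667 × (4.221/0.75)².
n₁ = 1.667 × 31.67 = 52.8.
Round up: n₁ = 53, giving n₂ = ⌈1.5 × 53⌉ = ⌈79.5⌉ = 80.

n₁ = 53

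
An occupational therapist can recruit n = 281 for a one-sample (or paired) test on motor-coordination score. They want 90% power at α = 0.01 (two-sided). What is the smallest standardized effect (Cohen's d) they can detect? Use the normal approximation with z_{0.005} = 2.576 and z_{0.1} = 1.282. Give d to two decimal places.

For a single sample (or paired design) of n = 281: d_min = (z_{α/2} + z_β)/√n.
z-sum = 2.576 + 1.282 = 3.858.
d_min = 3.858 / √281 = 3.858 / 16.763 = 0.230.

d_min ≈ 0.23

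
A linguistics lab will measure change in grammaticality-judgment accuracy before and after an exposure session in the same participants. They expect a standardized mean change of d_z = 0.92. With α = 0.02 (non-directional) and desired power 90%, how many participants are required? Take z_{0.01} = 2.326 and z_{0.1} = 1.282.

n = 16 pairs

For a paired (one-sample on differences) test: n = ((z_{α/2} + z_β) / d)².
z_{α/2} + z_β = 2.326 + 1.282 = 3.608.
n = (3.608 / 0.92)² = 3.922² = 15.38.
Round up.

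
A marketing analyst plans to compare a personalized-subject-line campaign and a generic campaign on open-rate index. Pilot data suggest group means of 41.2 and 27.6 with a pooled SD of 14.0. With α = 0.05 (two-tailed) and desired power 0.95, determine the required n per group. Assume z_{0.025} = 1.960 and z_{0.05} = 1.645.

Cohen's d = |M₁ − M₂| / SD_pooled = |41.2 − 27.6| / 14.0 = 13.6 / 14.0 = 0.971.
For two independent groups with equal n: n = 2·((z_{α/2} + z_β) / d)².
z_{α/2} + z_β = 1.960 + 1.645 = 3.605.
n = 2 × (3.605 / 0.971)² = 2 × 3.713² = 2 × 13.78 = 27.6.
Round up to the next whole participant.

n = 28 per group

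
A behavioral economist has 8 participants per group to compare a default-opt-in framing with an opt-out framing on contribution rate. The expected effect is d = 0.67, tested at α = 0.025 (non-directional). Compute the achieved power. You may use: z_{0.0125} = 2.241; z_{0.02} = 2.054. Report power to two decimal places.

For two equal groups, power = Φ(d·√(n/2) − z_{α/2}).
d·√(n/2) = 0.67 × √(8/2) = 0.67 × 2.000 = 1.340.
z_β = 1.340 − 2.241 = -0.901.
Power = Φ(-0.901) = 0.184.

power ≈ 0.18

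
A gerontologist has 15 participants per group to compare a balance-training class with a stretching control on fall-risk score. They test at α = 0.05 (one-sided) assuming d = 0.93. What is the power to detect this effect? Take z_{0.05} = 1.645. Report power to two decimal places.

power ≈ 0.82

For two equal groups, power = Φ(d·√(n/2) − z_{α}).
d·√(n/2) = 0.93 × √(15/2) = 0.93 × 2.739 = 2.547.
z_β = 2.547 − 1.645 = 0.902.
Power = Φ(0.902) = 0.816.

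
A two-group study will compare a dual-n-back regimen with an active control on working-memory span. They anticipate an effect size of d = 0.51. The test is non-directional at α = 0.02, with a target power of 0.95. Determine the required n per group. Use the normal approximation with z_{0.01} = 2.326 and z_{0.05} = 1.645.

For two independent groups with equal n: n = 2·((z_{α/2} + z_β) / d)².
z_{α/2} + z_β = 2.326 + 1.645 = 3.971.
n = 2 × (3.971 / 0.51)² = 2 × 7.786² = 2 × 60.63 = 121.3.
Round up to the next whole participant.

n = 122 per group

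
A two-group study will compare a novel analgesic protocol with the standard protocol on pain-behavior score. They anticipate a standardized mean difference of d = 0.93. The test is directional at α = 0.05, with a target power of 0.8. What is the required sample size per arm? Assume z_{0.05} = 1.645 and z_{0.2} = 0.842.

n = 15 per group

For two independent groups with equal n: n = 2·((z_{α} + z_β) / d)².
z_{α} + z_β = 1.645 + 0.842 = 2.487.
n = 2 × (2.487 / 0.93)² = 2 × 2.674² = 2 × 7.15 = 14.3.
Round up to the next whole participant.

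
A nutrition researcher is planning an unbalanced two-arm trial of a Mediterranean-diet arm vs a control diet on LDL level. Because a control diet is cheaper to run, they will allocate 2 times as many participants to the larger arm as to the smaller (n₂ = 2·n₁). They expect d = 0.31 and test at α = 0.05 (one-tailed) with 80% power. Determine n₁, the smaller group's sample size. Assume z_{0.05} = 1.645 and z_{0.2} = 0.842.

n₁ = 97

With allocation ratio k = n₂/n₁ = 2, Var(x̄₁−x̄₂) = σ²(1/n₁ + 1/(k·n₁)) = σ²·(k+1)/(k·n₁).
So n₁ = (1 + 1/k)·((z_{α} + z_β)/d)² = 1.500 × (2.487/0.31)².
n₁ = 1.500 × 64.36 = 96.5.
Round up: n₁ = 97, giving n₂ = 2 × 97 = 194.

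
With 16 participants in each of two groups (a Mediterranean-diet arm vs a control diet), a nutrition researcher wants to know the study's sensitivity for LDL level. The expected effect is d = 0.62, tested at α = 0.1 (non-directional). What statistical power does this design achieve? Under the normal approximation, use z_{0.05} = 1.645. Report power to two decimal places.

power ≈ 0.54

For two equal groups, power = Φ(d·√(n/2) − z_{α/2}).
d·√(n/2) = 0.62 × √(16/2) = 0.62 × 2.828 = 1.754.
z_β = 1.754 − 1.645 = 0.109.
Power = Φ(0.109) = 0.543.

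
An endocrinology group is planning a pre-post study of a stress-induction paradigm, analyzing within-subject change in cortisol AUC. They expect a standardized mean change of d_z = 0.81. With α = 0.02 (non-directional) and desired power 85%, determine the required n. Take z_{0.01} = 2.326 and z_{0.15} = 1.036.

For a paired (one-sample on differences) test: n = ((z_{α/2} + z_β) / d)².
z_{α/2} + z_β = 2.326 + 1.036 = 3.362.
n = (3.362 / 0.81)² = 4.151² = 17.23.
Round up.

n = 18 pairs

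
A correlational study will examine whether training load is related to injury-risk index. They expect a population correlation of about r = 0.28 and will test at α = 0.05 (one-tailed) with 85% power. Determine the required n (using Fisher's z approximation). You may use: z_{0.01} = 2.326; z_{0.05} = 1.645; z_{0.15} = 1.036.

n = 90

Fisher's z: C = ½·ln((1+r)/(1−r)) = ½·ln(1.7778) = 0.2877.
n = ((z_{α} + z_β)/C)² + 3.
(1.645 + 1.036) / 0.2877 = 2.681 / 0.2877 = 9.319.
n = 9.319² + 3 = 86.84 + 3 = 89.8.
Round up.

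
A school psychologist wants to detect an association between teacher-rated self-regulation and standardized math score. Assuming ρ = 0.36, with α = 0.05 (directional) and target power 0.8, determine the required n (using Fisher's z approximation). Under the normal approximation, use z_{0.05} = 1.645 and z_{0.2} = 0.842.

Fisher's z: C = ½·ln((1+r)/(1−r)) = ½·ln(2.1250) = 0.3769.
n = ((z_{α} + z_β)/C)² + 3.
(1.645 + 0.842) / 0.3769 = 2.487 / 0.3769 = 6.599.
n = 6.599² + 3 = 43.54 + 3 = 46.5.
Round up.

n = 47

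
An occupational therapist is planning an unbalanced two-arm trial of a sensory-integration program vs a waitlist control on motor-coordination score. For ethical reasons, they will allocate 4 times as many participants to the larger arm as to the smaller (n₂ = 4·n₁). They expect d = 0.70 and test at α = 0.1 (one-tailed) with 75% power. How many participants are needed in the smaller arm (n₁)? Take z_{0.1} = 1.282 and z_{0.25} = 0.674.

With allocation ratio k = n₂/n₁ = 4, Var(x̄₁−x̄₂) = σ²(1/n₁ + 1/(k·n₁)) = σ²·(k+1)/(k·n₁).
So n₁ = (1 + 1/k)·((z_{α} + z_β)/d)² = 1.250 × (1.956/0.70)².
n₁ = 1.250 × 7.81 = 9.8.
Round up: n₁ = 10, giving n₂ = 4 × 10 = 40.

n₁ = 10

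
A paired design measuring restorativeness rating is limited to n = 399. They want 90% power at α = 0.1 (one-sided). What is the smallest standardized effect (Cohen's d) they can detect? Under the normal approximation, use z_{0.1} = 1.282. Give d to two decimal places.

d_min ≈ 0.13

For a single sample (or paired design) of n = 399: d_min = (z_{α} + z_β)/√n.
z-sum = 1.282 + 1.282 = 2.564.
d_min = 2.564 / √399 = 2.564 / 19.975 = 0.128.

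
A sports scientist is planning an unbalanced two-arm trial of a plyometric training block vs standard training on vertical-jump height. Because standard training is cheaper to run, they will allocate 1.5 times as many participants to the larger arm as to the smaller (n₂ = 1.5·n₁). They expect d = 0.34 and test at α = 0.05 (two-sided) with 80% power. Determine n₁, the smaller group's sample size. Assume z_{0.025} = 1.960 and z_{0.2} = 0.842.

With allocation ratio k = n₂/n₁ = 1.5, Var(x̄₁−x̄₂) = σ²(1/n₁ + 1/(k·n₁)) = σ²·(k+1)/(k·n₁).
So n₁ = (1 + 1/k)·((z_{α/2} + z_β)/d)² = 1.667 × (2.802/0.34)².
n₁ = 1.667 × 67.92 = 113.2.
Round up: n₁ = 114, giving n₂ = 1.5 × 114 = 171.

n₁ = 114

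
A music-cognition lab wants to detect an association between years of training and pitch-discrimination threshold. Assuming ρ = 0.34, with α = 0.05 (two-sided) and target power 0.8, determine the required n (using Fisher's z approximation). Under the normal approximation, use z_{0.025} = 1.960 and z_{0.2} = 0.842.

n = 66

Fisher's z: C = ½·ln((1+r)/(1−r)) = ½·ln(2.0303) = 0.3541.
n = ((z_{α/2} + z_β)/C)² + 3.
(1.960 + 0.842) / 0.3541 = 2.802 / 0.3541 = 7.913.
n = 7.913² + 3 = 62.62 + 3 = 65.6.
Round up.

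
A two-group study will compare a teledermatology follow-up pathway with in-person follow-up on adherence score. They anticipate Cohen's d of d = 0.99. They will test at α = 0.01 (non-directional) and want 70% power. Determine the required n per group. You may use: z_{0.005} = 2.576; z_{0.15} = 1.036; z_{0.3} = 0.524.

For two independent groups with equal n: n = 2·((z_{α/2} + z_β) / d)².
z_{α/2} + z_β = 2.576 + 0.524 = 3.100.
n = 2 × (3.100 / 0.99)² = 2 × 3.131² = 2 × 9.81 = 19.6.
Round up to the next whole participant.

n = 20 per group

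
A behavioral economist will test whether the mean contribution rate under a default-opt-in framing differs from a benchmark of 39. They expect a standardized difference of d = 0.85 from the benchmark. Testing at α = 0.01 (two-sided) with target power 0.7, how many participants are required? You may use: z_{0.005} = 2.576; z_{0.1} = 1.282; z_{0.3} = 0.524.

n = 14

For a one-sample test: n = ((z_{α/2} + z_β) / d)².
z_{α/2} + z_β = 2.576 + 0.524 = 3.100.
n = (3.100 / 0.85)² = 3.647² = 13.30.
Round up.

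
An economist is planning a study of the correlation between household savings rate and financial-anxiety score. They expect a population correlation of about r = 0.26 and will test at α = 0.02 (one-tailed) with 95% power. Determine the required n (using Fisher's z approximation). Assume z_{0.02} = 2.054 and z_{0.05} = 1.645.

Fisher's z: C = ½·ln((1+r)/(1−r)) = ½·ln(1.7027) = 0.2661.
n = ((z_{α} + z_β)/C)² + 3.
(2.054 + 1.645) / 0.2661 = 3.699 / 0.2661 = 13.901.
n = 13.901² + 3 = 193.23 + 3 = 196.2.
Round up.

n = 197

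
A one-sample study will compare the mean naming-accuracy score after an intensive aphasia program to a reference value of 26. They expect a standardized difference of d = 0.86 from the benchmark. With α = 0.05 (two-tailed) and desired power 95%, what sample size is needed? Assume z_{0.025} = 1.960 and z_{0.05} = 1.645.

For a one-sample test: n = ((z_{α/2} + z_β) / d)².
z_{α/2} + z_β = 1.960 + 1.645 = 3.605.
n = (3.605 / 0.86)² = 4.192² = 17.57.
Round up.

n = 18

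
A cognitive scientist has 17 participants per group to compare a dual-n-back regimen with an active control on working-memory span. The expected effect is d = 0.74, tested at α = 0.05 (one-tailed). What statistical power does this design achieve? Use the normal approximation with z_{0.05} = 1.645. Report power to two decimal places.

power ≈ 0.70

For two equal groups, power = Φ(d·√(n/2) − z_{α}).
d·√(n/2) = 0.74 × √(17/2) = 0.74 × 2.915 = 2.157.
z_β = 2.157 − 1.645 = 0.512.
Power = Φ(0.512) = 0.696.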